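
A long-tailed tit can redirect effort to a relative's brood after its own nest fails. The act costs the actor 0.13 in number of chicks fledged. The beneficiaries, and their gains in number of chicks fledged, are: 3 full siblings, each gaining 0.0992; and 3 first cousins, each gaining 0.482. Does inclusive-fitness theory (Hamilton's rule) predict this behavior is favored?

Yes

Hamilton's rule: the trait is favored when the sum of r·B over every recipient exceeds the actor's cost C.
r to a full sibling = 1/2 (full sibs share both parents — two paths of length 2: r = 2·(1/2)^2 = 1/2).
r to a first cousin = 1/8 (first cousins share one grandparent pair — two paths of length 4: r = 2·(1/2)^4 = 1/8).
Summing one r·B term per recipient: 3·0.5·0.0992 + 3·0.125·0.482 = 0.32955.
0.32955 > 0.13: the indirect benefit exceeds the cost.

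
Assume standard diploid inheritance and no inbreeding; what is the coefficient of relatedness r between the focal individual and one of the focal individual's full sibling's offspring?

Each parent–offspring link contributes a factor of 1/2, and independent paths through distinct common ancestors add.
Full aunt/uncle↔niece/nephew: two paths of length 3 through the shared grandparent pair: r = 2·(1/2)^3 = 1/4.

0.25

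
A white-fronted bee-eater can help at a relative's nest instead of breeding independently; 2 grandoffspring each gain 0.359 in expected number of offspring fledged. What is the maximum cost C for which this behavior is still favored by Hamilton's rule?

0.1795

r to a grandoffspring = 0.25 (two parent–offspring links: r = (1/2)^2 = 1/4).
Hamilton's rule: n·r·B > C, so the trait is favored while C < n·r·B = 2·0.25·0.359 = 0.1795.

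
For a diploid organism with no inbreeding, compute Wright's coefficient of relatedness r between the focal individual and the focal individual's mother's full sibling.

0.25

Each parent–offspring link contributes a factor of 1/2, and independent paths through distinct common ancestors add.
Full aunt/uncle↔niece/nephew: two paths of length 3 through the shared grandparent pair: r = 2·(1/2)^3 = 1/4.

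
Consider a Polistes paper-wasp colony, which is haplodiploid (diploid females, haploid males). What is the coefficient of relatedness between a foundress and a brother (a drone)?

0.25

Her haploid brother carries none of their father's genes and a random half of their mother's genome; that half matches the maternal half of her own genome with probability 1/2: r = 1/2 · 1/2 = 1/4.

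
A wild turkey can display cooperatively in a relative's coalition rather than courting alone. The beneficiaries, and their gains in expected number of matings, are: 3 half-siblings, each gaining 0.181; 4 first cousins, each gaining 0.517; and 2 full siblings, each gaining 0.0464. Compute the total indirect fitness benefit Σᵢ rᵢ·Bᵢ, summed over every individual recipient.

0.44065

r to a half-sibling = 0.25 (half-sibs share one parent — one path of length 2: r = (1/2)^2 = 1/4).
r to a first cousin = 1/8 (first cousins share one grandparent pair — two paths of length 4: r = 2·(1/2)^4 = 1/8).
r to a full sibling = 0.5 (full sibs share both parents — two paths of length 2: r = 2·(1/2)^2 = 1/2).
Summing one r·B term per recipient: 3·0.25·0.181 + 4·0.125·0.517 + 2·0.5·0.0464 = 0.44065.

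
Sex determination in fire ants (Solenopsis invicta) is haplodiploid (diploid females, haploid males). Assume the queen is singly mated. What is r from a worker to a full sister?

Haplodiploid full sisters inherit their father's entire haploid genome identically (contributing 1/2) and on average half of their mother's contribution (1/2 · 1/2 = 1/4); r = 1/2 + 1/4 = 3/4.

0.75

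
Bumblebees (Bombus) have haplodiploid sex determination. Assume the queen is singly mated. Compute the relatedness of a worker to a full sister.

Haplodiploid full sisters inherit their father's entire haploid genome identically (contributing 1/2) and on average half of their mother's contribution (1/2 · 1/2 = 1/4); r = 1/2 + 1/4 = 3/4.

0.75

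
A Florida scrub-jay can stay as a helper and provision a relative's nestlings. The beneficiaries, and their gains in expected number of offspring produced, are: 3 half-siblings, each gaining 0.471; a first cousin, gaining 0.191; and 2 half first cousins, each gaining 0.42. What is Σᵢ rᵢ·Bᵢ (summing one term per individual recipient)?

0.429625

r to a half-sibling = 1/4 (half-sibs share one parent — one path of length 2: r = (1/2)^2 = 1/4).
r to a first cousin = 0.125 (first cousins share one grandparent pair — two paths of length 4: r = 2·(1/2)^4 = 1/8).
r to a half first cousin = 0.0625 (half first cousins share one grandparent — one path of length 4: r = (1/2)^4 = 1/16).
Summing one r·B term per recipient: 3·0.25·0.471 + 1·0.125·0.191 + 2·0.0625·0.42 = 0.429625.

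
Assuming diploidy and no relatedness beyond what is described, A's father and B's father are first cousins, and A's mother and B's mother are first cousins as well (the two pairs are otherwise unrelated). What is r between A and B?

Relatedness sums over independent paths through distinct common ancestors.
A and B are related in two ways: second cousins through their fathers (r = 1/32) and second cousins through their mothers (r = 1/32).
r = 1/32 + 1/32 = 0.0625.

0.0625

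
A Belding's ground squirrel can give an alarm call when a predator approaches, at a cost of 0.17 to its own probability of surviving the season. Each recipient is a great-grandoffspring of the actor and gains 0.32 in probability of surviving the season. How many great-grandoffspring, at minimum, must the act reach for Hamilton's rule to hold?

5

r to a great-grandoffspring = 0.125 (three parent–offspring links: r = (1/2)^3 = 1/8).
Hamilton's rule: n·r·B > C  ⇒  n > C/(r·B) = 0.17/(0.125·0.32) = 4.25.
The smallest integer exceeding 4.25 is 5.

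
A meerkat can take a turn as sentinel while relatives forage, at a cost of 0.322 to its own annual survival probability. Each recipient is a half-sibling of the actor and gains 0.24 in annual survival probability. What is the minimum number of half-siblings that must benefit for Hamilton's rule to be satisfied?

r to a half-sibling = 1/4 (half-sibs share one parent — one path of length 2: r = (1/2)^2 = 1/4).
Hamilton's rule: n·r·B > C  ⇒  n > C/(r·B) = 0.322/(0.25·0.24) = 5.367.
The smallest integer exceeding 5.367 is 6.

6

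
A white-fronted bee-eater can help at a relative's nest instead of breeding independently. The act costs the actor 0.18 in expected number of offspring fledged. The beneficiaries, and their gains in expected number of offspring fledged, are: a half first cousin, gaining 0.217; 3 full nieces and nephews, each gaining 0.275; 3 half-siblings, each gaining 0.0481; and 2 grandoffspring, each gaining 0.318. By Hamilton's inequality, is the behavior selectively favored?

Yes

Hamilton's rule: the trait is favored when the sum of r·B over every recipient exceeds the actor's cost C.
r to a half first cousin = 1/16 (half first cousins share one grandparent — one path of length 4: r = (1/2)^4 = 1/16).
r to a full niece or nephew = 1/4 (full aunt/uncle↔niece/nephew: two paths of length 3 through the shared grandparent pair: r = 2·(1/2)^3 = 1/4).
r to a half-sibling = 1/4 (half-sibs share one parent — one path of length 2: r = (1/2)^2 = 1/4).
r to a grandoffspring = 0.25 (two parent–offspring links: r = (1/2)^2 = 1/4).
Summing one r·B term per recipient: 1·0.0625·0.217 + 3·0.25·0.275 + 3·0.25·0.0481 + 2·0.25·0.318 = 0.4148875.
0.4148875 > 0.18: the indirect benefit exceeds the cost.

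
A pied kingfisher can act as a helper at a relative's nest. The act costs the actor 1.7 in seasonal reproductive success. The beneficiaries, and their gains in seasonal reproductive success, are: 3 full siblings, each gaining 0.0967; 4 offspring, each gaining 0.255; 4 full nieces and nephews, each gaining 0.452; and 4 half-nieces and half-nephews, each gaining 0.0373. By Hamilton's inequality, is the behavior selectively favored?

Hamilton's rule: the trait is favored when the sum of r·B over every recipient exceeds the actor's cost C.
r to a full sibling = 1/2 (full sibs share both parents — two paths of length 2: r = 2·(1/2)^2 = 1/2).
r to an offspring = 1/2 (one parent–offspring link: r = (1/2)^1 = 1/2).
r to a full niece or nephew = 0.25 (full aunt/uncle↔niece/nephew: two paths of length 3 through the shared grandparent pair: r = 2·(1/2)^3 = 1/4).
r to a half-niece or half-nephew = 1/8 (half-aunt/uncle↔niece/nephew: one path of length 3: r = (1/2)^3 = 1/8).
Summing one r·B term per recipient: 3·0.5·0.0967 + 4·0.5·0.255 + 4·0.25·0.452 + 4·0.125·0.0373 = 1.1257.
1.1257 < 1.7: the indirect benefit is less than the cost.

No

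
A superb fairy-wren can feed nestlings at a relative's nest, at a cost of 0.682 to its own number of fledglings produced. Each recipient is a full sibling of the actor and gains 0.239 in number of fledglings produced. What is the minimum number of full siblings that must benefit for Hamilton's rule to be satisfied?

r to a full sibling = 0.5 (full sibs share both parents — two paths of length 2: r = 2·(1/2)^2 = 1/2).
Hamilton's rule: n·r·B > C  ⇒  n > C/(r·B) = 0.682/(0.5·0.239) = 5.707.
The smallest integer exceeding 5.707 is 6.

6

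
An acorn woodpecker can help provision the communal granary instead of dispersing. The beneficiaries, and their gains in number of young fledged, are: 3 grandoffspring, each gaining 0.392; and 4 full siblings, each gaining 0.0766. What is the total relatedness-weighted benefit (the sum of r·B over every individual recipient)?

0.4472

r to a grandoffspring = 1/4 (two parent–offspring links: r = (1/2)^2 = 1/4).
r to a full sibling = 0.5 (full sibs share both parents — two paths of length 2: r = 2·(1/2)^2 = 1/2).
Summing one r·B term per recipient: 3·0.25·0.392 + 4·0.5·0.0766 = 0.4472.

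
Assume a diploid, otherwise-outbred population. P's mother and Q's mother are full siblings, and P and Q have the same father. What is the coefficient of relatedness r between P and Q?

Independent pedigree routes through distinct common ancestors add.
P and Q are related in two ways: first cousins through their mothers (r = 1/8) and half-sibs through their shared father (r = 1/4).
r = 1/8 + 1/4 = 0.375.

0.375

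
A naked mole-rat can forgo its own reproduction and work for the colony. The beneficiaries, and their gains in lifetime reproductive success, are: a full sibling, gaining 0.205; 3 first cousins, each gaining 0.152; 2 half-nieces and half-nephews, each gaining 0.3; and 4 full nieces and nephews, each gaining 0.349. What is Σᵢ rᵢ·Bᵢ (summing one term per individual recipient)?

0.5835

r to a full sibling = 0.5 (full sibs share both parents — two paths of length 2: r = 2·(1/2)^2 = 1/2).
r to a first cousin = 0.125 (first cousins share one grandparent pair — two paths of length 4: r = 2·(1/2)^4 = 1/8).
r to a half-niece or half-nephew = 0.125 (half-aunt/uncle↔niece/nephew: one path of length 3: r = (1/2)^3 = 1/8).
r to a full niece or nephew = 1/4 (full aunt/uncle↔niece/nephew: two paths of length 3 through the shared grandparent pair: r = 2·(1/2)^3 = 1/4).
Summing one r·B term per recipient: 1·0.5·0.205 + 3·0.125·0.152 + 2·0.125·0.3 + 4·0.25·0.349 = 0.5835.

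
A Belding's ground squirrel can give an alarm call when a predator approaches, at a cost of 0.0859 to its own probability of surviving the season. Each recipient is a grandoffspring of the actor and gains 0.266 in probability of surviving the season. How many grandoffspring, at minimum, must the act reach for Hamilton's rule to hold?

r to a grandoffspring = 0.25 (two parent–offspring links: r = (1/2)^2 = 1/4).
Hamilton's rule: n·r·B > C  ⇒  n > C/(r·B) = 0.0859/(0.25·0.266) = 1.292.
The smallest integer exceeding 1.292 is 2.

2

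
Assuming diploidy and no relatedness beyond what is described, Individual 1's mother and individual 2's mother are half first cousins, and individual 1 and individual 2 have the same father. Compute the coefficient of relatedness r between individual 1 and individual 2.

Independent pedigree routes through distinct common ancestors add.
Individual 1 and individual 2 are related in two ways: half second cousins through their mothers (r = 1/64) and half-sibs through their shared father (r = 1/4).
r = 1/64 + 1/4 = 0.265625.

0.265625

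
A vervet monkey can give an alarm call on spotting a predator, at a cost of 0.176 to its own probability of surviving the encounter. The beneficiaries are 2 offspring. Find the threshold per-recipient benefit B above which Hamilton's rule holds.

0.176

r to an offspring = 0.5 (one parent–offspring link: r = (1/2)^1 = 1/2).
Hamilton's rule with n recipients of equal r: n·r·B > C, so B > C/(n·r) = 0.176/(2·0.5) = 0.176.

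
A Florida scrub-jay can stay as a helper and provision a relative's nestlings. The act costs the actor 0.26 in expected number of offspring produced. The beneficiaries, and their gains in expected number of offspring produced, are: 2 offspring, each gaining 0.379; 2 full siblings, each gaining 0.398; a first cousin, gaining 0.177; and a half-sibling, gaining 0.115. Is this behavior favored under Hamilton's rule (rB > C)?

Yes

Hamilton's rule: the trait is favored when the sum of r·B over every recipient exceeds the actor's cost C.
r to an offspring = 0.5 (one parent–offspring link: r = (1/2)^1 = 1/2).
r to a full sibling = 1/2 (full sibs share both parents — two paths of length 2: r = 2·(1/2)^2 = 1/2).
r to a first cousin = 0.125 (first cousins share one grandparent pair — two paths of length 4: r = 2·(1/2)^4 = 1/8).
r to a half-sibling = 0.25 (half-sibs share one parent — one path of length 2: r = (1/2)^2 = 1/4).
Summing one r·B term per recipient: 2·0.5·0.379 + 2·0.5·0.398 + 1·0.125·0.177 + 1·0.25·0.115 = 0.827875.
0.827875 > 0.26: the indirect benefit exceeds the cost.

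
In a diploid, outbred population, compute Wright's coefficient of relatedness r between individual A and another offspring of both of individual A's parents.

0.5

Each parent–offspring link contributes a factor of 1/2, and independent paths through distinct common ancestors add.
Full sibs share both parents — two paths of length 2: r = 2·(1/2)^2 = 1/2.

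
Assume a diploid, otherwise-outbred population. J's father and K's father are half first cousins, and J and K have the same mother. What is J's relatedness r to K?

Wright's path rule: contributions from independent ancestry routes add.
J and K are related in two ways: half second cousins through their fathers (r = 1/64) and half-sibs through their shared mother (r = 1/4).
r = 1/64 + 1/4 = 0.265625.

0.265625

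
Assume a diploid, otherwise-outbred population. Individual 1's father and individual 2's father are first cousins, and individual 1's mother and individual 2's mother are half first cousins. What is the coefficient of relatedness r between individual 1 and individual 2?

0.046875

Independent pedigree routes through distinct common ancestors add.
Individual 1 and individual 2 are related in two ways: second cousins through their fathers (r = 1/32) and half second cousins through their mothers (r = 1/64).
r = 1/32 + 1/64 = 3/64 = 0.046875.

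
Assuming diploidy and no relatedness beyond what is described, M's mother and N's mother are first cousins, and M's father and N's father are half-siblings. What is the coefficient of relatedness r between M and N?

Independent pedigree routes through distinct common ancestors add.
M and N are related in two ways: second cousins through their mothers (r = 1/32) and half first cousins through their fathers (r = 1/16).
r = 1/32 + 1/16 = 0.09375.

0.09375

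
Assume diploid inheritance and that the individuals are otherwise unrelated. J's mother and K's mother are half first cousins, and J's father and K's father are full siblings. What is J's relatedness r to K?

Relatedness sums over independent paths through distinct common ancestors.
J and K are related in two ways: half second cousins through their mothers (r = 1/64) and first cousins through their fathers (r = 1/8).
r = 1/64 + 1/8 = 9/64 = 0.140625.

0.140625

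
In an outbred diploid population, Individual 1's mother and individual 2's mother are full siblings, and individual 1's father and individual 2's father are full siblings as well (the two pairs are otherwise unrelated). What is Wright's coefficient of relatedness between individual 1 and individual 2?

Wright's path rule: contributions from independent ancestry routes add.
Individual 1 and individual 2 are related in two ways: first cousins through their mothers (r = 1/8) and first cousins through their fathers (r = 1/8) — i.e. double first cousins.
r = 1/8 + 1/8 = 1/4 = 0.25.

0.25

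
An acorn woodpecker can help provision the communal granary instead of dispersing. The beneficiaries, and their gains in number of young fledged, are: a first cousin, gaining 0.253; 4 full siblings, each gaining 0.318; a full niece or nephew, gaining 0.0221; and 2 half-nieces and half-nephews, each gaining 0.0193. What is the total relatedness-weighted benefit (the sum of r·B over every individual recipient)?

0.677975

r to a first cousin = 0.125 (first cousins share one grandparent pair — two paths of length 4: r = 2·(1/2)^4 = 1/8).
r to a full sibling = 1/2 (full sibs share both parents — two paths of length 2: r = 2·(1/2)^2 = 1/2).
r to a full niece or nephew = 1/4 (full aunt/uncle↔niece/nephew: two paths of length 3 through the shared grandparent pair: r = 2·(1/2)^3 = 1/4).
r to a half-niece or half-nephew = 0.125 (half-aunt/uncle↔niece/nephew: one path of length 3: r = (1/2)^3 = 1/8).
Summing one r·B term per recipient: 1·0.125·0.253 + 4·0.5·0.318 + 1·0.25·0.0221 + 2·0.125·0.0193 = 0.677975.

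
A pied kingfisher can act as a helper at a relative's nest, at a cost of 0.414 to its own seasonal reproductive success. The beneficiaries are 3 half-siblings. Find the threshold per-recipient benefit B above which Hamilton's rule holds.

0.552

r to a half-sibling = 1/4 (half-sibs share one parent — one path of length 2: r = (1/2)^2 = 1/4).
Hamilton's rule with n recipients of equal r: n·r·B > C, so B > C/(n·r) = 0.414/(3·0.25) = 0.552.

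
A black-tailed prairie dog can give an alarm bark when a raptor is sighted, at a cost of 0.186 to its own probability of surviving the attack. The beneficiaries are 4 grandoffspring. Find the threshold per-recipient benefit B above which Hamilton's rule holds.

r to a grandoffspring = 0.25 (two parent–offspring links: r = (1/2)^2 = 1/4).
Hamilton's rule with n recipients of equal r: n·r·B > C, so B > C/(n·r) = 0.186/(4·0.25) = 0.186.

0.186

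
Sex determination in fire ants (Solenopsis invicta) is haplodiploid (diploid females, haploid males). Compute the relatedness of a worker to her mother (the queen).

One meiotic link between diploid queen and diploid daughter: r = 1/2.

0.5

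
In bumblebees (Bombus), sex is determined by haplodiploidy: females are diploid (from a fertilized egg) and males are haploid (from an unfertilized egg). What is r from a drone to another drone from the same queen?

0.5

Haploid brothers each carry a random half of the queen's diploid genome, so on average they share half: r = 1/2.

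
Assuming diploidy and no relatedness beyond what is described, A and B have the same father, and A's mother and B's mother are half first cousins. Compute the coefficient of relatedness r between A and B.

Relatedness sums over independent paths through distinct common ancestors.
A and B are related in two ways: half-sibs through their shared father (r = 1/4) and half second cousins through their mothers (r = 1/64).
r = 1/4 + 1/64 = 17/64 = 0.265625.

0.265625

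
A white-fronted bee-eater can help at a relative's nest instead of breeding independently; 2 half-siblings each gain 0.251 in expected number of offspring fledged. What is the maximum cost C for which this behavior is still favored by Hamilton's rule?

0.1255

r to a half-sibling = 1/4 (half-sibs share one parent — one path of length 2: r = (1/2)^2 = 1/4).
Hamilton's rule: n·r·B > C, so the trait is favored while C < n·r·B = 2·0.25·0.251 = 0.1255.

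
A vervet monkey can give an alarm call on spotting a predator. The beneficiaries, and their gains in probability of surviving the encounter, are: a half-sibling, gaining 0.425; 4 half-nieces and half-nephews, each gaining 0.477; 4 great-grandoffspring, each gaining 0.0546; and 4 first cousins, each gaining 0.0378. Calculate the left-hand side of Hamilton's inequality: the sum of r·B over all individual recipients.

r to a half-sibling = 0.25 (half-sibs share one parent — one path of length 2: r = (1/2)^2 = 1/4).
r to a half-niece or half-nephew = 1/8 (half-aunt/uncle↔niece/nephew: one path of length 3: r = (1/2)^3 = 1/8).
r to a great-grandoffspring = 1/8 (three parent–offspring links: r = (1/2)^3 = 1/8).
r to a first cousin = 0.125 (first cousins share one grandparent pair — two paths of length 4: r = 2·(1/2)^4 = 1/8).
Summing one r·B term per recipient: 1·0.25·0.425 + 4·0.125·0.477 + 4·0.125·0.0546 + 4·0.125·0.0378 = 0.39095.

0.39095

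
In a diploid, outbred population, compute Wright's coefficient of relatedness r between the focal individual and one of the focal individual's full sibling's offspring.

Each parent–offspring link contributes a factor of 1/2, and independent paths through distinct common ancestors add.
Full aunt/uncle↔niece/nephew: two paths of length 3 through the shared grandparent pair: r = 2·(1/2)^3 = 1/4.

0.25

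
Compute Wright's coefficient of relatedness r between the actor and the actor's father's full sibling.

Each parent–offspring link contributes a factor of 1/2, and independent paths through distinct common ancestors add.
Full aunt/uncle↔niece/nephew: two paths of length 3 through the shared grandparent pair: r = 2·(1/2)^3 = 1/4.

0.25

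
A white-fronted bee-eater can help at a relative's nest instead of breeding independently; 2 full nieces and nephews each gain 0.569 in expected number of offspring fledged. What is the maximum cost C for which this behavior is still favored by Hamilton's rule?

0.2845

r to a full niece or nephew = 1/4 (full aunt/uncle↔niece/nephew: two paths of length 3 through the shared grandparent pair: r = 2·(1/2)^3 = 1/4).
Hamilton's rule: n·r·B > C, so the trait is favored while C < n·r·B = 2·0.25·0.569 = 0.2845.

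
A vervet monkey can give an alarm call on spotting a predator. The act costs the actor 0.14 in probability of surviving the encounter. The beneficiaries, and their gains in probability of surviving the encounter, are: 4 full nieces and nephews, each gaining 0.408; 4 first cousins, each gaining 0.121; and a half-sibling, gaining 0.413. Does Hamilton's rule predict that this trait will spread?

Hamilton's rule: the trait is favored when the sum of r·B over every recipient exceeds the actor's cost C.
r to a full niece or nephew = 1/4 (full aunt/uncle↔niece/nephew: two paths of length 3 through the shared grandparent pair: r = 2·(1/2)^3 = 1/4).
r to a first cousin = 0.125 (first cousins share one grandparent pair — two paths of length 4: r = 2·(1/2)^4 = 1/8).
r to a half-sibling = 1/4 (half-sibs share one parent — one path of length 2: r = (1/2)^2 = 1/4).
Summing one r·B term per recipient: 4·0.25·0.408 + 4·0.125·0.121 + 1·0.25·0.413 = 0.57175.
0.57175 > 0.14: the indirect benefit exceeds the cost.

Yes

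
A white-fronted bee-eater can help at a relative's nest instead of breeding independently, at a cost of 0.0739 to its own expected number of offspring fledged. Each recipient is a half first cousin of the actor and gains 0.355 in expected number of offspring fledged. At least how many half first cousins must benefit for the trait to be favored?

r to a half first cousin = 1/16 (half first cousins share one grandparent — one path of length 4: r = (1/2)^4 = 1/16).
Hamilton's rule: n·r·B > C  ⇒  n > C/(r·B) = 0.0739/(0.0625·0.355) = 3.331.
The smallest integer exceeding 3.331 is 4.

4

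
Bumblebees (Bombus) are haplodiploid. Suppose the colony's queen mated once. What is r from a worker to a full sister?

Haplodiploid full sisters inherit their father's entire haploid genome identically (contributing 1/2) and on average half of their mother's contribution (1/2 · 1/2 = 1/4); r = 1/2 + 1/4 = 3/4.

0.75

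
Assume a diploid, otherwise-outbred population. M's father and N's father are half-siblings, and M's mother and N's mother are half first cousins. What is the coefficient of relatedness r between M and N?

0.078125

Wright's path rule: contributions from independent ancestry routes add.
M and N are related in two ways: half first cousins through their fathers (r = 1/16) and half second cousins through their mothers (r = 1/64).
r = 1/16 + 1/64 = 5/64 = 0.078125.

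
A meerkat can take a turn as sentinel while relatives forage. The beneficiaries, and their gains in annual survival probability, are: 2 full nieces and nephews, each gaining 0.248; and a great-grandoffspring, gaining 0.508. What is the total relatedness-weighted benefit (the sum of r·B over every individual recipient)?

0.1875

r to a full niece or nephew = 0.25 (full aunt/uncle↔niece/nephew: two paths of length 3 through the shared grandparent pair: r = 2·(1/2)^3 = 1/4).
r to a great-grandoffspring = 1/8 (three parent–offspring links: r = (1/2)^3 = 1/8).
Summing one r·B term per recipient: 2·0.25·0.248 + 1·0.125·0.508 = 0.1875.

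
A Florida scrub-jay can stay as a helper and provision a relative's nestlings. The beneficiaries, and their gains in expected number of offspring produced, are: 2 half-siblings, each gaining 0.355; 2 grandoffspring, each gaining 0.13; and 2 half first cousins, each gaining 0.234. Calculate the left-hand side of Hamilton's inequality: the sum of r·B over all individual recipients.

0.27175

r to a half-sibling = 0.25 (half-sibs share one parent — one path of length 2: r = (1/2)^2 = 1/4).
r to a grandoffspring = 1/4 (two parent–offspring links: r = (1/2)^2 = 1/4).
r to a half first cousin = 0.0625 (half first cousins share one grandparent — one path of length 4: r = (1/2)^4 = 1/16).
Summing one r·B term per recipient: 2·0.25·0.355 + 2·0.25·0.13 + 2·0.0625·0.234 = 0.27175.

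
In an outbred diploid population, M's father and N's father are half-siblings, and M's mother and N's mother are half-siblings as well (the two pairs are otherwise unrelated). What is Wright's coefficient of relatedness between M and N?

With two independent routes of shared ancestry, r is the sum of the two contributions.
M and N are related in two ways: half first cousins through their fathers (r = 1/16) and half first cousins through their mothers (r = 1/16).
r = 1/16 + 1/16 = 1/8 = 0.125.

0.125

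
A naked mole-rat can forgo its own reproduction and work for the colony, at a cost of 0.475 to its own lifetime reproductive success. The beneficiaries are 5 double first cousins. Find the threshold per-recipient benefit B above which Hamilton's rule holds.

0.38

r to a double first cousin = 0.25 (double first cousins share both grandparent pairs — four paths of length 4: r = 4·(1/2)^4 = 1/4).
Hamilton's rule with n recipients of equal r: n·r·B > C, so B > C/(n·r) = 0.475/(5·0.25) = 0.38.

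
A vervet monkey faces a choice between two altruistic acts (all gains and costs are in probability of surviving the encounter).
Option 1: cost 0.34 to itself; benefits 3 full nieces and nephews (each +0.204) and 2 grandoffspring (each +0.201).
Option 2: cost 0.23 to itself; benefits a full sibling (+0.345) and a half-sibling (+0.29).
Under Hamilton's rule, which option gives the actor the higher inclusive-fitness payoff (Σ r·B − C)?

Option 2

Option 1: r to a full niece or nephew = 0.25.
Option 1: r to a grandoffspring = 0.25.
Option 1: Σ r·B − C = (3·0.25·0.204 + 2·0.25·0.201) − 0.34 = -0.0865.
Option 2: r to a full sibling = 0.5.
Option 2: r to a half-sibling = 0.25.
Option 2: Σ r·B − C = (1·0.5·0.345 + 1·0.25·0.29) − 0.23 = 0.015.
Option 2 has the higher net inclusive-fitness payoff.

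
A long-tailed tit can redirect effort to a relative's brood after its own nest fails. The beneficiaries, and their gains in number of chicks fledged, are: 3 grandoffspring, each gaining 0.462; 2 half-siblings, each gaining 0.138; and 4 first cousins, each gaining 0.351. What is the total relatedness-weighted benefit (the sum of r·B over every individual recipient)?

r to a grandoffspring = 1/4 (two parent–offspring links: r = (1/2)^2 = 1/4).
r to a half-sibling = 0.25 (half-sibs share one parent — one path of length 2: r = (1/2)^2 = 1/4).
r to a first cousin = 0.125 (first cousins share one grandparent pair — two paths of length 4: r = 2·(1/2)^4 = 1/8).
Summing one r·B term per recipient: 3·0.25·0.462 + 2·0.25·0.138 + 4·0.125·0.351 = 0.591.

0.591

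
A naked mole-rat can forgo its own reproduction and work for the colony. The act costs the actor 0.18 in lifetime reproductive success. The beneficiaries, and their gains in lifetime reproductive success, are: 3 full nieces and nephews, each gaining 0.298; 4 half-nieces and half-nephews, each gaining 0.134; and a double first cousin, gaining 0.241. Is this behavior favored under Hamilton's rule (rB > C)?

Hamilton's rule: the trait is favored when the sum of r·B over every recipient exceeds the actor's cost C.
r to a full niece or nephew = 1/4 (full aunt/uncle↔niece/nephew: two paths of length 3 through the shared grandparent pair: r = 2·(1/2)^3 = 1/4).
r to a half-niece or half-nephew = 1/8 (half-aunt/uncle↔niece/nephew: one path of length 3: r = (1/2)^3 = 1/8).
r to a double first cousin = 1/4 (double first cousins share both grandparent pairs — four paths of length 4: r = 4·(1/2)^4 = 1/4).
Summing one r·B term per recipient: 3·0.25·0.298 + 4·0.125·0.134 + 1·0.25·0.241 = 0.35075.
0.35075 > 0.18: the indirect benefit exceeds the cost.

Yes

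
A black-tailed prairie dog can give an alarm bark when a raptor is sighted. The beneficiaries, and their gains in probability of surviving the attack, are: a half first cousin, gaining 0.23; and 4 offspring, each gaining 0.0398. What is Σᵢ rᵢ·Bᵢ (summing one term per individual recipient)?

0.093975

r to a half first cousin = 1/16 (half first cousins share one grandparent — one path of length 4: r = (1/2)^4 = 1/16).
r to an offspring = 0.5 (one parent–offspring link: r = (1/2)^1 = 1/2).
Summing one r·B term per recipient: 1·0.0625·0.23 + 4·0.5·0.0398 = 0.093975.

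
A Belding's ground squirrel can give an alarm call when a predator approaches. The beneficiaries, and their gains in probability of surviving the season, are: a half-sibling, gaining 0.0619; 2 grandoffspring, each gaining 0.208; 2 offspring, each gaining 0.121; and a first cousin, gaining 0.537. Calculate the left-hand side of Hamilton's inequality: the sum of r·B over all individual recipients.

0.3076

r to a half-sibling = 0.25 (half-sibs share one parent — one path of length 2: r = (1/2)^2 = 1/4).
r to a grandoffspring = 1/4 (two parent–offspring links: r = (1/2)^2 = 1/4).
r to an offspring = 0.5 (one parent–offspring link: r = (1/2)^1 = 1/2).
r to a first cousin = 1/8 (first cousins share one grandparent pair — two paths of length 4: r = 2·(1/2)^4 = 1/8).
Summing one r·B term per recipient: 1·0.25·0.0619 + 2·0.25·0.208 + 2·0.5·0.121 + 1·0.125·0.537 = 0.3076.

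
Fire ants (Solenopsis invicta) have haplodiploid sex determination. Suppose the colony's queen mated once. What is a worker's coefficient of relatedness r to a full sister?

0.75

Haplodiploid full sisters inherit their father's entire haploid genome identically (contributing 1/2) and on average half of their mother's contribution (1/2 · 1/2 = 1/4); r = 1/2 + 1/4 = 3/4.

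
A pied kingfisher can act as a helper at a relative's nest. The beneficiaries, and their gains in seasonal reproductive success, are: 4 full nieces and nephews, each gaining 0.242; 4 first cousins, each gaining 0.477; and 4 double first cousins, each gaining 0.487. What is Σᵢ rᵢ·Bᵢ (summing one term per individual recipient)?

r to a full niece or nephew = 1/4 (full aunt/uncle↔niece/nephew: two paths of length 3 through the shared grandparent pair: r = 2·(1/2)^3 = 1/4).
r to a first cousin = 0.125 (first cousins share one grandparent pair — two paths of length 4: r = 2·(1/2)^4 = 1/8).
r to a double first cousin = 0.25 (double first cousins share both grandparent pairs — four paths of length 4: r = 4·(1/2)^4 = 1/4).
Summing one r·B term per recipient: 4·0.25·0.242 + 4·0.125·0.477 + 4·0.25·0.487 = 0.9675.

0.9675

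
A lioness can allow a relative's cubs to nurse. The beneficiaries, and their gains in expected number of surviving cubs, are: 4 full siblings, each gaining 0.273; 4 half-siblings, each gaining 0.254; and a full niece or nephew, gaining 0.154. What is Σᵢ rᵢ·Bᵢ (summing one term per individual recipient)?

r to a full sibling = 0.5 (full sibs share both parents — two paths of length 2: r = 2·(1/2)^2 = 1/2).
r to a half-sibling = 0.25 (half-sibs share one parent — one path of length 2: r = (1/2)^2 = 1/4).
r to a full niece or nephew = 0.25 (full aunt/uncle↔niece/nephew: two paths of length 3 through the shared grandparent pair: r = 2·(1/2)^3 = 1/4).
Summing one r·B term per recipient: 4·0.5·0.273 + 4·0.25·0.254 + 1·0.25·0.154 = 0.8385.

0.8385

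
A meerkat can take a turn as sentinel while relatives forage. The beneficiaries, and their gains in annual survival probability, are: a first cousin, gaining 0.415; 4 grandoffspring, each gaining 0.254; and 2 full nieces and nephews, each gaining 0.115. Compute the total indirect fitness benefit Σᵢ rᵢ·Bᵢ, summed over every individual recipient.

r to a first cousin = 0.125 (first cousins share one grandparent pair — two paths of length 4: r = 2·(1/2)^4 = 1/8).
r to a grandoffspring = 1/4 (two parent–offspring links: r = (1/2)^2 = 1/4).
r to a full niece or nephew = 0.25 (full aunt/uncle↔niece/nephew: two paths of length 3 through the shared grandparent pair: r = 2·(1/2)^3 = 1/4).
Summing one r·B term per recipient: 1·0.125·0.415 + 4·0.25·0.254 + 2·0.25·0.115 = 0.363375.

0.363375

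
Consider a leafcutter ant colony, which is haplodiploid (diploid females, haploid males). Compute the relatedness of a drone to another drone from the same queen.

0.5

Haploid brothers each carry a random half of the queen's diploid genome, so on average they share half: r = 1/2.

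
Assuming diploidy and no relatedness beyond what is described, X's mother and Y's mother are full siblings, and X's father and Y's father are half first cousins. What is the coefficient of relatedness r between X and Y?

Relatedness sums over independent paths through distinct common ancestors.
X and Y are related in two ways: first cousins through their mothers (r = 1/8) and half second cousins through their fathers (r = 1/64).
r = 1/8 + 1/64 = 9/64 = 0.140625.

0.140625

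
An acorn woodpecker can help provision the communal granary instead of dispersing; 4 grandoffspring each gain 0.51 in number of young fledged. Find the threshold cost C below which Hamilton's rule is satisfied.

0.51

r to a grandoffspring = 0.25 (two parent–offspring links: r = (1/2)^2 = 1/4).
Hamilton's rule: n·r·B > C, so the trait is favored while C < n·r·B = 4·0.25·0.51 = 0.51.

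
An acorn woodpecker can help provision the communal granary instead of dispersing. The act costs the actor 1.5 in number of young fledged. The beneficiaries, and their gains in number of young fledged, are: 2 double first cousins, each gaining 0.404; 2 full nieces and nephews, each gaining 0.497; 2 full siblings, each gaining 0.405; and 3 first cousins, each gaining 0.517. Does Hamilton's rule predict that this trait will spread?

No

Hamilton's rule: the trait is favored when the sum of r·B over every recipient exceeds the actor's cost C.
r to a double first cousin = 1/4 (double first cousins share both grandparent pairs — four paths of length 4: r = 4·(1/2)^4 = 1/4).
r to a full niece or nephew = 0.25 (full aunt/uncle↔niece/nephew: two paths of length 3 through the shared grandparent pair: r = 2·(1/2)^3 = 1/4).
r to a full sibling = 0.5 (full sibs share both parents — two paths of length 2: r = 2·(1/2)^2 = 1/2).
r to a first cousin = 1/8 (first cousins share one grandparent pair — two paths of length 4: r = 2·(1/2)^4 = 1/8).
Summing one r·B term per recipient: 2·0.25·0.404 + 2·0.25·0.497 + 2·0.5·0.405 + 3·0.125·0.517 = 1.049375.
1.049375 < 1.5: the indirect benefit is less than the cost.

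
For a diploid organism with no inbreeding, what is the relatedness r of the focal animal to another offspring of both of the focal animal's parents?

Each parent–offspring link contributes a factor of 1/2, and independent paths through distinct common ancestors add.
Full sibs share both parents — two paths of length 2: r = 2·(1/2)^2 = 1/2.

0.5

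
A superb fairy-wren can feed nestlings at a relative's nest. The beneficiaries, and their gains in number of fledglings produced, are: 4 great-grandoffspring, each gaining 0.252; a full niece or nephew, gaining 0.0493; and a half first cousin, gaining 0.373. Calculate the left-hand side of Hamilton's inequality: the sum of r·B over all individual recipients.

0.1616375

r to a great-grandoffspring = 0.125 (three parent–offspring links: r = (1/2)^3 = 1/8).
r to a full niece or nephew = 0.25 (full aunt/uncle↔niece/nephew: two paths of length 3 through the shared grandparent pair: r = 2·(1/2)^3 = 1/4).
r to a half first cousin = 1/16 (half first cousins share one grandparent — one path of length 4: r = (1/2)^4 = 1/16).
Summing one r·B term per recipient: 4·0.125·0.252 + 1·0.25·0.0493 + 1·0.0625·0.373 = 0.1616375.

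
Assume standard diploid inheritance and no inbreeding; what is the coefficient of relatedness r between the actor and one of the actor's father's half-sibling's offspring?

0.0625

Each parent–offspring link contributes a factor of 1/2, and independent paths through distinct common ancestors add.
Half first cousins share one grandparent — one path of length 4: r = (1/2)^4 = 1/16.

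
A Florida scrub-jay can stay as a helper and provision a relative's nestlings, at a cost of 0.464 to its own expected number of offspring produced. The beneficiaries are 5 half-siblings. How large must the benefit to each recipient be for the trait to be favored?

r to a half-sibling = 1/4 (half-sibs share one parent — one path of length 2: r = (1/2)^2 = 1/4).
Hamilton's rule with n recipients of equal r: n·r·B > C, so B > C/(n·r) = 0.464/(5·0.25) = 0.3712.

0.3712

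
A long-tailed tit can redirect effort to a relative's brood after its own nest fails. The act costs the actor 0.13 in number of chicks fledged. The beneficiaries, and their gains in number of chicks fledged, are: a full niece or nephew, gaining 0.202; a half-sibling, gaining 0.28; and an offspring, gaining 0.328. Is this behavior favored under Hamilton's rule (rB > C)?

Yes

Hamilton's rule: the trait is favored when the sum of r·B over every recipient exceeds the actor's cost C.
r to a full niece or nephew = 1/4 (full aunt/uncle↔niece/nephew: two paths of length 3 through the shared grandparent pair: r = 2·(1/2)^3 = 1/4).
r to a half-sibling = 0.25 (half-sibs share one parent — one path of length 2: r = (1/2)^2 = 1/4).
r to an offspring = 1/2 (one parent–offspring link: r = (1/2)^1 = 1/2).
Summing one r·B term per recipient: 1·0.25·0.202 + 1·0.25·0.28 + 1·0.5·0.328 = 0.2845.
0.2845 > 0.13: the indirect benefit exceeds the cost.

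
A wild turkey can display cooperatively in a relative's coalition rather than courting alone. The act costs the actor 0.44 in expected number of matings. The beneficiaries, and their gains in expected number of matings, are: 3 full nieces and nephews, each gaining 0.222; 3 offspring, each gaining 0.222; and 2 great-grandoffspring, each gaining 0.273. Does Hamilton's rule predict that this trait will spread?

Hamilton's rule: the trait is favored when the sum of r·B over every recipient exceeds the actor's cost C.
r to a full niece or nephew = 0.25 (full aunt/uncle↔niece/nephew: two paths of length 3 through the shared grandparent pair: r = 2·(1/2)^3 = 1/4).
r to an offspring = 1/2 (one parent–offspring link: r = (1/2)^1 = 1/2).
r to a great-grandoffspring = 1/8 (three parent–offspring links: r = (1/2)^3 = 1/8).
Summing one r·B term per recipient: 3·0.25·0.222 + 3·0.5·0.222 + 2·0.125·0.273 = 0.56775.
0.56775 > 0.44: the indirect benefit exceeds the cost.

Yes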